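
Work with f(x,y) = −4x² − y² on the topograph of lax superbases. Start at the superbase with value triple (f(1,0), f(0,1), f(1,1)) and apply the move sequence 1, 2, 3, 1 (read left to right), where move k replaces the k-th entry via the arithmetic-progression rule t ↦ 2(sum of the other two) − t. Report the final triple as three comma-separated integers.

start (-4,-1,-5) = (f(1,0),f(0,1),f(1,1))
replace slot 1: 2·((-1)+(-5)) − (-4) = -8 → (-8,-1,-5)
replace slot 2: 2·((-8)+(-5)) − (-1) = -25 → (-8,-25,-5)
replace slot 3: 2·((-8)+(-25)) − (-5) = -61 → (-8,-25,-61)
replace slot 1: 2·((-25)+(-61)) − (-8) = -164 → (-164,-25,-61)

-164,-25,-61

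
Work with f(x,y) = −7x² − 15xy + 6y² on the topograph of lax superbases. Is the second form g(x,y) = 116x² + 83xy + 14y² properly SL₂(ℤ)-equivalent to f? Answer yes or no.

D₁ = 393, D₂ = 393
river cycle of f (length 16): (6, 15, -7), (-7, 13, 8), (8, 19, -1), (-1, 19, 8), (8, 13, -7), (-7, 15, 6), (6, 9, -13), (-13, 17, 2), (2, 19, -4), (-4, 13, 14), … (6 more)
river cycle of g (length 16): (-7, 13, 8), (8, 19, -1), (-1, 19, 8), (8, 13, -7), (-7, 15, 6), (6, 9, -13), (-13, 17, 2), (2, 19, -4), (-4, 13, 14), (14, 15, -3), … (6 more)
cycles coincide ⇒ equivalent

yes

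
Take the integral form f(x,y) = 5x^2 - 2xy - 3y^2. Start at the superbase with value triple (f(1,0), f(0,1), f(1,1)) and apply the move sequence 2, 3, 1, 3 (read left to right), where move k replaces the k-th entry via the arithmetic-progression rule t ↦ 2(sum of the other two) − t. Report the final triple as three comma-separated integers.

start (5,-3,0) = (f(1,0),f(0,1),f(1,1))
replace slot 2: 2·(5+0) − (-3) = 13 → (5,13,0)
replace slot 3: 2·(5+13) − 0 = 36 → (5,13,36)
replace slot 1: 2·(13+36) − 5 = 93 → (93,13,36)
replace slot 3: 2·(93+13) − 36 = 176 → (93,13,176)

93,13,176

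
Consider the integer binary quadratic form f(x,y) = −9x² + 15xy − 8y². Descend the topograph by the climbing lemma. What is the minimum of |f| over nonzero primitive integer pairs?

translate: b→3 (≡-15 mod 18), so (9,-15,8)→(9,3,2)
flip: (9,3,2)→(2,-3,9)
translate: b→1 (≡-3 mod 4), so (2,-3,9)→(2,1,8)
reduced (well bottom): (2,1,8) with a≤c, −a<b≤a
well minimum |f| = |-2| = 2 (negative-definite)

2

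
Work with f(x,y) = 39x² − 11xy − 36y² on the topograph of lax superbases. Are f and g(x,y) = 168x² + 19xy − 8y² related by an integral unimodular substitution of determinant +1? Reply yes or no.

D₁ = 5737, D₂ = 5737
river cycle of f (length 190): (-36, 11, 39), (39, 67, -8), (-8, 61, 63), (63, 65, -6), (-6, 67, 52), (52, 37, -21), (-21, 47, 42), (42, 37, -26), (-26, 67, 12), (12, 53, -61), … (180 more)
river cycle of g (length 190): (-8, 61, 63), (63, 65, -6), (-6, 67, 52), (52, 37, -21), (-21, 47, 42), (42, 37, -26), (-26, 67, 12), (12, 53, -61), (-61, 69, 4), (4, 75, -7), … (180 more)
cycles coincide ⇒ equivalent

yes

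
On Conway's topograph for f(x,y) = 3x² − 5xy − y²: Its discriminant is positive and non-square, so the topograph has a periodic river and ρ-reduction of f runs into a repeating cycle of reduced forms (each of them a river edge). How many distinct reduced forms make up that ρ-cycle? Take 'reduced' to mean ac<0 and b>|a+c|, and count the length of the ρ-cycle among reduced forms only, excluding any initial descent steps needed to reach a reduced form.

D = 37, ⌊√D⌋ = 6
descent: ρ → (-1,5,3)  [lands on river]
river: ρ → (3,1,-3)
river: ρ → (-3,5,1)
river: ρ → (1,5,-3)
river: ρ → (-3,1,3)
river: ρ → (3,5,-1)
ρ-cycle length = 6 (tail of 1 descent step not counted)

6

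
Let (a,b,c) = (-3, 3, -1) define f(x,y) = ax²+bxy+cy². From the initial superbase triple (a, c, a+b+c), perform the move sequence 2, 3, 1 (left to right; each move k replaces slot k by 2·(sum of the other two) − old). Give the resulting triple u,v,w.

start (-3,-1,-1) = (f(1,0),f(0,1),f(1,1))
replace slot 2: 2·((-3)+(-1)) − (-1) = -7 → (-3,-7,-1)
replace slot 3: 2·((-3)+(-7)) − (-1) = -19 → (-3,-7,-19)
replace slot 1: 2·((-7)+(-19)) − (-3) = -49 → (-49,-7,-19)

-49,-7,-19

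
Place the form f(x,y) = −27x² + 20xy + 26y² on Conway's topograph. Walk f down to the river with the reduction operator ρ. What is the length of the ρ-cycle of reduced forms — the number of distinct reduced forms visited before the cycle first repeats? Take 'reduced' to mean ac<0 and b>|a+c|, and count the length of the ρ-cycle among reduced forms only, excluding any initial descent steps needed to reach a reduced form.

D = 3208, ⌊√D⌋ = 56
river: ρ → (26,32,-21)
river: ρ → (-21,52,6)
river: ρ → (6,56,-3)
river: ρ → (-3,52,42)
river: ρ → (42,32,-13)
river: ρ → (-13,46,21)
river: ρ → (21,38,-21)
river: ρ → (-21,46,13)
river: ρ → (13,32,-42)
river: ρ → (-42,52,3)
river: ρ → (3,56,-6)
river: ρ → (-6,52,21)
river: ρ → (21,32,-26)
river: ρ → (-26,20,27)
river: ρ → (27,34,-19)
river: ρ → (-19,42,19)
river: ρ → (19,34,-27)
river: ρ → (-27,20,26)
ρ-cycle length = 18 (tail of 0 descent steps not counted)

18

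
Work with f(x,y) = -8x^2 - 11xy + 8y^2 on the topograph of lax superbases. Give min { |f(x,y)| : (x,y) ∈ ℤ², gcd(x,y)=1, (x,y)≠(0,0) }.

descent: ρ → (8,11,-8)  [lands on river]
river: ρ → (-8,5,11)
river: ρ → (11,17,-2)
river: ρ → (-2,19,2)
river: ρ → (2,17,-11)
river: ρ → (-11,5,8)
closes: descent 1, river 6
min |a| on river = 2

2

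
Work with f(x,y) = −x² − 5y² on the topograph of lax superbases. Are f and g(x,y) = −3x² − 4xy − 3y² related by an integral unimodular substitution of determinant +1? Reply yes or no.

D₁ = -20, D₂ = -20
f is negative-definite; reduce −f:
−f: reduced (well bottom): (1,0,5) with a≤c, −a<b≤a
flip sign back: reduced form of f is (-1,0,-5)
g is negative-definite; reduce −g:
−g: translate: b→-2 (≡4 mod 6), so (3,4,3)→(3,-2,2)
−g: flip: (3,-2,2)→(2,2,3)
−g: reduced (well bottom): (2,2,3) with a≤c, −a<b≤a
flip sign back: reduced form of g is (-2,-2,-3)
reduced forms (-1, 0, -5) vs (-2, -2, -3) ⇒ inequivalent

no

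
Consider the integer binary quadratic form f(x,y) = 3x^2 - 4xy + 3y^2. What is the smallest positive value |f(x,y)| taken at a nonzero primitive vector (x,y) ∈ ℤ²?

translate: b→2 (≡-4 mod 6), so (3,-4,3)→(3,2,2)
flip: (3,2,2)→(2,-2,3)
translate: b→2 (≡-2 mod 4), so (2,-2,3)→(2,2,3)
reduced (well bottom): (2,2,3) with a≤c, −a<b≤a
well minimum = a = 2

2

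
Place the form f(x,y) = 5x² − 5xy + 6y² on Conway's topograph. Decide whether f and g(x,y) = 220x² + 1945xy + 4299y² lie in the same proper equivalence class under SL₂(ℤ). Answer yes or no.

D₁ = -95, D₂ = -95
f: translate: b→5 (≡-5 mod 10), so (5,-5,6)→(5,5,6)
f: reduced (well bottom): (5,5,6) with a≤c, −a<b≤a
g: translate: b→185 (≡1945 mod 440), so (220,1945,4299)→(220,185,39)
g: flip: (220,185,39)→(39,-185,220)
g: translate: b→-29 (≡-185 mod 78), so (39,-185,220)→(39,-29,6)
g: flip: (39,-29,6)→(6,29,39)
g: translate: b→5 (≡29 mod 12), so (6,29,39)→(6,5,5)
g: flip: (6,5,5)→(5,-5,6)
g: translate: b→5 (≡-5 mod 10), so (5,-5,6)→(5,5,6)
g: reduced (well bottom): (5,5,6) with a≤c, −a<b≤a
reduced forms (5, 5, 6) vs (5, 5, 6) ⇒ equivalent

yes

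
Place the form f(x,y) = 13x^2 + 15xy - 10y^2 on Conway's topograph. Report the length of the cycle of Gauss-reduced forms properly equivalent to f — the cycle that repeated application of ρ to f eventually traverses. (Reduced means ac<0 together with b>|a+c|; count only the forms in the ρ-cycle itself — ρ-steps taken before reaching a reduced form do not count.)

D = 745, ⌊√D⌋ = 27
river: ρ → (-10,25,3)
river: ρ → (3,23,-18)
river: ρ → (-18,13,8)
river: ρ → (8,19,-12)
river: ρ → (-12,5,15)
river: ρ → (15,25,-2)
river: ρ → (-2,27,2)
river: ρ → (2,25,-15)
river: ρ → (-15,5,12)
river: ρ → (12,19,-8)
river: ρ → (-8,13,18)
river: ρ → (18,23,-3)
river: ρ → (-3,25,10)
river: ρ → (10,15,-13)
river: ρ → (-13,11,12)
river: ρ → (12,13,-12)
river: ρ → (-12,11,13)
river: ρ → (13,15,-10)
ρ-cycle length = 18 (tail of 0 descent steps not counted)

18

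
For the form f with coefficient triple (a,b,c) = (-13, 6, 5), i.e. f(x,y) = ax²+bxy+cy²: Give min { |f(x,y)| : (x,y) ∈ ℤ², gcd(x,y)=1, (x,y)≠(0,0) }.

descent: ρ → (5,14,-5)  [lands on river]
river: ρ → (-5,16,2)
river: ρ → (2,16,-5)
river: ρ → (-5,14,5)
river: ρ → (5,16,-2)
river: ρ → (-2,16,5)
closes: descent 1, river 6
min |a| on river = 2

2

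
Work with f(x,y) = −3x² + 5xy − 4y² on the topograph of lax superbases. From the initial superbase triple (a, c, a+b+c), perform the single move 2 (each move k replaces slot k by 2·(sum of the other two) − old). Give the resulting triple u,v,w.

start (-3,-4,-2) = (f(1,0),f(0,1),f(1,1))
replace slot 2: 2·((-3)+(-2)) − (-4) = -6 → (-3,-6,-2)

-3,-6,-2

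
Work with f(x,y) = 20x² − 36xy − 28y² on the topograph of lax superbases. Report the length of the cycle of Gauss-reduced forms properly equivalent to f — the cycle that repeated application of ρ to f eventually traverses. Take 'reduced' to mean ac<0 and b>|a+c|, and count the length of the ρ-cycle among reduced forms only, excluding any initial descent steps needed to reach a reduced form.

D = 3536, ⌊√D⌋ = 59
descent: ρ → (-28,36,20)  [lands on river]
river: ρ → (20,44,-20)
river: ρ → (-20,36,28)
river: ρ → (28,20,-28)
ρ-cycle length = 4 (tail of 1 descent step not counted)

4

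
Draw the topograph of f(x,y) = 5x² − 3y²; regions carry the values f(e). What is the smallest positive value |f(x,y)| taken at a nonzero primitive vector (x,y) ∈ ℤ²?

descent: ρ → (-3,6,2)  [lands on river]
river: ρ → (2,6,-3)
closes: descent 1, river 2
min |a| on river = 2

2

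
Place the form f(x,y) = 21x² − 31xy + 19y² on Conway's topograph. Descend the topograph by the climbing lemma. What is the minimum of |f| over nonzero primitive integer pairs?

translate: b→11 (≡-31 mod 42), so (21,-31,19)→(21,11,9)
flip: (21,11,9)→(9,-11,21)
translate: b→7 (≡-11 mod 18), so (9,-11,21)→(9,7,19)
reduced (well bottom): (9,7,19) with a≤c, −a<b≤a
well minimum = a = 9

9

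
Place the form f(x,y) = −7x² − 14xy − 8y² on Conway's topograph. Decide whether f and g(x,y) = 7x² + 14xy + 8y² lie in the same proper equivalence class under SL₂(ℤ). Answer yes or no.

D₁ = -28, D₂ = -28
f is negative-definite; reduce −f:
−f: translate: b→0 (≡14 mod 14), so (7,14,8)→(7,0,1)
−f: flip: (7,0,1)→(1,0,7)
−f: reduced (well bottom): (1,0,7) with a≤c, −a<b≤a
flip sign back: reduced form of f is (-1,0,-7)
g: translate: b→0 (≡14 mod 14), so (7,14,8)→(7,0,1)
g: flip: (7,0,1)→(1,0,7)
g: reduced (well bottom): (1,0,7) with a≤c, −a<b≤a
reduced forms (-1, 0, -7) vs (1, 0, 7) ⇒ inequivalent

no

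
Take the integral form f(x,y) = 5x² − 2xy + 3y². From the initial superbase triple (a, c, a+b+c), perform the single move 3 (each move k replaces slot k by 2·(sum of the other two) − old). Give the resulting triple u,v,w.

start (5,3,6) = (f(1,0),f(0,1),f(1,1))
replace slot 3: 2·(5+3) − 6 = 10 → (5,3,10)

5,3,10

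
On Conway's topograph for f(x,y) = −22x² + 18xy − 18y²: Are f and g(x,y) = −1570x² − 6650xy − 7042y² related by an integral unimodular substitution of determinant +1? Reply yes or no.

D₁ = -1260, D₂ = -1260
f is negative-definite; reduce −f:
−f: flip: (22,-18,18)→(18,18,22)
−f: reduced (well bottom): (18,18,22) with a≤c, −a<b≤a
flip sign back: reduced form of f is (-18,-18,-22)
g is negative-definite; reduce −g:
−g: translate: b→370 (≡6650 mod 3140), so (1570,6650,7042)→(1570,370,22)
−g: flip: (1570,370,22)→(22,-370,1570)
−g: translate: b→-18 (≡-370 mod 44), so (22,-370,1570)→(22,-18,18)
−g: flip: (22,-18,18)→(18,18,22)
−g: reduced (well bottom): (18,18,22) with a≤c, −a<b≤a
flip sign back: reduced form of g is (-18,-18,-22)
reduced forms (-18, -18, -22) vs (-18, -18, -22) ⇒ equivalent

yes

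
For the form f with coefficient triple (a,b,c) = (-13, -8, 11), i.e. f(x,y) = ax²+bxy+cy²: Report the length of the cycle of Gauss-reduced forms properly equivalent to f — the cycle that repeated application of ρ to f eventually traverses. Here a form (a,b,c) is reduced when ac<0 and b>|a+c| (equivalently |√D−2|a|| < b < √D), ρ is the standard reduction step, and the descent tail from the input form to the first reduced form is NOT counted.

D = 636, ⌊√D⌋ = 25
descent: ρ → (11,8,-13)  [lands on river]
river: ρ → (-13,18,6)
river: ρ → (6,18,-13)
river: ρ → (-13,8,11)
river: ρ → (11,14,-10)
river: ρ → (-10,6,15)
river: ρ → (15,24,-1)
river: ρ → (-1,24,15)
river: ρ → (15,6,-10)
river: ρ → (-10,14,11)
ρ-cycle length = 10 (tail of 1 descent step not counted)

10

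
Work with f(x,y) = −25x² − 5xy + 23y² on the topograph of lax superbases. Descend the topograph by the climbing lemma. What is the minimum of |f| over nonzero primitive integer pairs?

descent: ρ → (23,5,-25)  [lands on river]
river: ρ → (-25,45,3)
river: ρ → (3,45,-25)
river: ρ → (-25,5,23)
river: ρ → (23,41,-7)
river: ρ → (-7,43,17)
river: ρ → (17,25,-25)
river: ρ → (-25,25,17)
river: ρ → (17,43,-7)
river: ρ → (-7,41,23)
closes: descent 1, river 10
min |a| on river = 3

3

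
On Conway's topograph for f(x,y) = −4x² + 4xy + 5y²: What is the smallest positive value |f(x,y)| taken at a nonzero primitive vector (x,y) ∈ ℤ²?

river: ρ → (5,6,-3)
river: ρ → (-3,6,5)
river: ρ → (5,4,-4)
river: ρ → (-4,4,5)
closes: descent 0, river 4
min |a| on river = 3

3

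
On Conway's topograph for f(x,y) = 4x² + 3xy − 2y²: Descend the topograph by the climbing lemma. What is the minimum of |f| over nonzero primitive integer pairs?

river: ρ → (-2,5,2)
river: ρ → (2,3,-4)
river: ρ → (-4,5,1)
river: ρ → (1,5,-4)
river: ρ → (-4,3,2)
river: ρ → (2,5,-2)
river: ρ → (-2,3,4)
river: ρ → (4,5,-1)
river: ρ → (-1,5,4)
river: ρ → (4,3,-2)
closes: descent 0, river 10
min |a| on river = 1

1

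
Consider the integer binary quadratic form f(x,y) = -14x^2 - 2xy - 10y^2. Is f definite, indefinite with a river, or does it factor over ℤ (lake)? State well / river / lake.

D = b²−4ac = (-2)² − 4·(-14)·(-10) = -556
D < 0 ⇒ definite ⇒ every region one sign ⇒ single well

well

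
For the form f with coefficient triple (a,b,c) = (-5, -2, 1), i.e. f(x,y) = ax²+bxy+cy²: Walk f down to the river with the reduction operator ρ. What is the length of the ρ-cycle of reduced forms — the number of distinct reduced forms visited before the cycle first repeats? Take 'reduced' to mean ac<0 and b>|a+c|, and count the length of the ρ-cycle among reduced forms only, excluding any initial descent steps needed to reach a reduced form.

D = 24, ⌊√D⌋ = 4
descent: ρ → (1,4,-2)  [lands on river]
river: ρ → (-2,4,1)
ρ-cycle length = 2 (tail of 1 descent step not counted)

2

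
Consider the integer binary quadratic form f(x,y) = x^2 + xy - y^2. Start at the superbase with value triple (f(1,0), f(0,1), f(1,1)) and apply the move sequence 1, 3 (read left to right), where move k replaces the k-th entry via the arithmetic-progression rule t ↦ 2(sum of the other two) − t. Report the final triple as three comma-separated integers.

start (1,-1,1) = (f(1,0),f(0,1),f(1,1))
replace slot 1: 2·((-1)+1) − 1 = -1 → (-1,-1,1)
replace slot 3: 2·((-1)+(-1)) − 1 = -5 → (-1,-1,-5)

-1,-1,-5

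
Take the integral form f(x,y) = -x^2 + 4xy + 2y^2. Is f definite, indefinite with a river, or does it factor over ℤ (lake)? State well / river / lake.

D = b²−4ac = 4² − 4·(-1)·2 = 24
D > 0 non-square ⇒ indefinite ⇒ periodic river

river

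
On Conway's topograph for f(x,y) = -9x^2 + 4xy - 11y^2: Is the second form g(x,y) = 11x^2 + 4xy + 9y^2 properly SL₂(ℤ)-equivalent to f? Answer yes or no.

D₁ = -380, D₂ = -380
f is negative-definite; reduce −f:
−f: reduced (well bottom): (9,-4,11) with a≤c, −a<b≤a
flip sign back: reduced form of f is (-9,4,-11)
g: flip: (11,4,9)→(9,-4,11)
g: reduced (well bottom): (9,-4,11) with a≤c, −a<b≤a
reduced forms (-9, 4, -11) vs (9, -4, 11) ⇒ inequivalent

no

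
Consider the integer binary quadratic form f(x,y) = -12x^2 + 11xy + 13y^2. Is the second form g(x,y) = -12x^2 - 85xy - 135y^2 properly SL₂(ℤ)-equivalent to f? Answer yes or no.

D₁ = 745, D₂ = 745
river cycle of f (length 18): (13, 15, -10), (-10, 25, 3), (3, 23, -18), (-18, 13, 8), (8, 19, -12), (-12, 5, 15), (15, 25, -2), (-2, 27, 2), (2, 25, -15), (-15, 5, 12), … (8 more)
river cycle of g (length 18): (-12, 11, 13), (13, 15, -10), (-10, 25, 3), (3, 23, -18), (-18, 13, 8), (8, 19, -12), (-12, 5, 15), (15, 25, -2), (-2, 27, 2), (2, 25, -15), … (8 more)
cycles coincide ⇒ equivalent

yes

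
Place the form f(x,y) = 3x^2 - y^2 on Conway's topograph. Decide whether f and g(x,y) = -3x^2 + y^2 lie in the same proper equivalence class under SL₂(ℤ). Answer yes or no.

D₁ = 12, D₂ = 12
river cycle of f (length 2): (-1, 2, 2), (2, 2, -1)
river cycle of g (length 2): (1, 2, -2), (-2, 2, 1)
cycles differ ⇒ inequivalent

no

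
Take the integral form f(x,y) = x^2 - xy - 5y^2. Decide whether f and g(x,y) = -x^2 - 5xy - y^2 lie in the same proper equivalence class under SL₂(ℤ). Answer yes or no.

D₁ = 21, D₂ = 21
river cycle of f (length 2): (1, 3, -3), (-3, 3, 1)
river cycle of g (length 2): (-1, 3, 3), (3, 3, -1)
cycles differ ⇒ inequivalent

no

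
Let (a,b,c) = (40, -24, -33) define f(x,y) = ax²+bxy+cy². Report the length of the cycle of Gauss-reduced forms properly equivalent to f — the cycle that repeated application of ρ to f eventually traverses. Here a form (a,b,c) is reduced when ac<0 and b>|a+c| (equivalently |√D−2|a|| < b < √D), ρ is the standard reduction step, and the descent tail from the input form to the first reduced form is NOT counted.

D = 5856, ⌊√D⌋ = 76
descent: ρ → (-33,24,40)  [lands on river]
river: ρ → (40,56,-17)
river: ρ → (-17,46,55)
river: ρ → (55,64,-8)
river: ρ → (-8,64,55)
river: ρ → (55,46,-17)
river: ρ → (-17,56,40)
river: ρ → (40,24,-33)
river: ρ → (-33,42,31)
river: ρ → (31,20,-44)
river: ρ → (-44,68,7)
river: ρ → (7,72,-24)
river: ρ → (-24,72,7)
river: ρ → (7,68,-44)
river: ρ → (-44,20,31)
river: ρ → (31,42,-33)
ρ-cycle length = 16 (tail of 1 descent step not counted)

16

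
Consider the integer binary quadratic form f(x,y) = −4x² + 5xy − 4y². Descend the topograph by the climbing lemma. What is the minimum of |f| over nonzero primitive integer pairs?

translate: b→3 (≡-5 mod 8), so (4,-5,4)→(4,3,3)
flip: (4,3,3)→(3,-3,4)
translate: b→3 (≡-3 mod 6), so (3,-3,4)→(3,3,4)
reduced (well bottom): (3,3,4) with a≤c, −a<b≤a
well minimum |f| = |-3| = 3 (negative-definite)

3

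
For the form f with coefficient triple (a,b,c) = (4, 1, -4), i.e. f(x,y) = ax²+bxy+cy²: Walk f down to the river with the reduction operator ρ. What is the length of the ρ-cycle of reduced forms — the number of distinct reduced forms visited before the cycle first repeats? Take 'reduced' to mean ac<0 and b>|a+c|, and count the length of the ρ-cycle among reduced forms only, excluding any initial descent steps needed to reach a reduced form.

D = 65, ⌊√D⌋ = 8
river: ρ → (-4,7,1)
river: ρ → (1,7,-4)
river: ρ → (-4,1,4)
river: ρ → (4,7,-1)
river: ρ → (-1,7,4)
river: ρ → (4,1,-4)
ρ-cycle length = 6 (tail of 0 descent steps not counted)

6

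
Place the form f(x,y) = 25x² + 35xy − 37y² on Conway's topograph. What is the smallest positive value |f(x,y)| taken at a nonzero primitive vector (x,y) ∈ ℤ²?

river: ρ → (-37,39,23)
river: ρ → (23,53,-23)
river: ρ → (-23,39,37)
river: ρ → (37,35,-25)
river: ρ → (-25,65,7)
river: ρ → (7,61,-43)
river: ρ → (-43,25,25)
river: ρ → (25,25,-43)
river: ρ → (-43,61,7)
river: ρ → (7,65,-25)
river: ρ → (-25,35,37)
river: ρ → (37,39,-23)
river: ρ → (-23,53,23)
river: ρ → (23,39,-37)
river: ρ → (-37,35,25)
river: ρ → (25,65,-7)
river: ρ → (-7,61,43)
river: ρ → (43,25,-25)
river: ρ → (-25,25,43)
river: ρ → (43,61,-7)
river: ρ → (-7,65,25)
river: ρ → (25,35,-37)
closes: descent 0, river 22
min |a| on river = 7

7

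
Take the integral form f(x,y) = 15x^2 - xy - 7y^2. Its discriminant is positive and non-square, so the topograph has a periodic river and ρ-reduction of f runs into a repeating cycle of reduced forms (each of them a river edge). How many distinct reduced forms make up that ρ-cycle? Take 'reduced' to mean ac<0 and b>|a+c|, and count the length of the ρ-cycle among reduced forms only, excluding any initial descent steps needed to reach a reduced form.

D = 421, ⌊√D⌋ = 20
descent: ρ → (-7,15,7)  [lands on river]
river: ρ → (7,13,-9)
river: ρ → (-9,5,11)
river: ρ → (11,17,-3)
river: ρ → (-3,19,5)
river: ρ → (5,11,-15)
river: ρ → (-15,19,1)
river: ρ → (1,19,-15)
river: ρ → (-15,11,5)
river: ρ → (5,19,-3)
river: ρ → (-3,17,11)
river: ρ → (11,5,-9)
river: ρ → (-9,13,7)
river: ρ → (7,15,-7)
river: ρ → (-7,13,9)
river: ρ → (9,5,-11)
river: ρ → (-11,17,3)
river: ρ → (3,19,-5)
river: ρ → (-5,11,15)
river: ρ → (15,19,-1)
river: ρ → (-1,19,15)
river: ρ → (15,11,-5)
river: ρ → (-5,19,3)
river: ρ → (3,17,-11)
river: ρ → (-11,5,9)
river: ρ → (9,13,-7)
ρ-cycle length = 26 (tail of 1 descent step not counted)

26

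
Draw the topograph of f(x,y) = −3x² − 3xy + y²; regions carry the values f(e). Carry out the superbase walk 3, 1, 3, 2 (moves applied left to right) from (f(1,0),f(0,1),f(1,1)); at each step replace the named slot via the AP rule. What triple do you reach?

start (-3,1,-5) = (f(1,0),f(0,1),f(1,1))
replace slot 3: 2·((-3)+1) − (-5) = 1 → (-3,1,1)
replace slot 1: 2·(1+1) − (-3) = 7 → (7,1,1)
replace slot 3: 2·(7+1) − 1 = 15 → (7,1,15)
replace slot 2: 2·(7+15) − 1 = 43 → (7,43,15)

7,43,15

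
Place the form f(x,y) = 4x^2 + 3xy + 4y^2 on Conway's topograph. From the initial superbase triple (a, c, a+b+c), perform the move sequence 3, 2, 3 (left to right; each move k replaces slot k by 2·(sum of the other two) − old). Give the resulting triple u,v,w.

start (4,4,11) = (f(1,0),f(0,1),f(1,1))
replace slot 3: 2·(4+4) − 11 = 5 → (4,4,5)
replace slot 2: 2·(4+5) − 4 = 14 → (4,14,5)
replace slot 3: 2·(4+14) − 5 = 31 → (4,14,31)

4,14,31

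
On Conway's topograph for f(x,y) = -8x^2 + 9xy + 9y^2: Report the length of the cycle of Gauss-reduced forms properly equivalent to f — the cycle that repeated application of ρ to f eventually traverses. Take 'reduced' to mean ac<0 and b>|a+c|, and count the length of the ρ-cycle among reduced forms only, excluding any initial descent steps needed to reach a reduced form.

D = 369, ⌊√D⌋ = 19
river: ρ → (9,9,-8)
river: ρ → (-8,7,10)
river: ρ → (10,13,-5)
river: ρ → (-5,17,4)
river: ρ → (4,15,-9)
river: ρ → (-9,3,10)
river: ρ → (10,17,-2)
river: ρ → (-2,19,1)
river: ρ → (1,19,-2)
river: ρ → (-2,17,10)
river: ρ → (10,3,-9)
river: ρ → (-9,15,4)
river: ρ → (4,17,-5)
river: ρ → (-5,13,10)
river: ρ → (10,7,-8)
river: ρ → (-8,9,9)
ρ-cycle length = 16 (tail of 0 descent steps not counted)

16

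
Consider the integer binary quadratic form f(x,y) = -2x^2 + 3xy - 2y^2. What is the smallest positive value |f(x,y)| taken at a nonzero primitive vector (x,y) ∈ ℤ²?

translate: b→1 (≡-3 mod 4), so (2,-3,2)→(2,1,1)
flip: (2,1,1)→(1,-1,2)
translate: b→1 (≡-1 mod 2), so (1,-1,2)→(1,1,2)
reduced (well bottom): (1,1,2) with a≤c, −a<b≤a
well minimum |f| = |-1| = 1 (negative-definite)

1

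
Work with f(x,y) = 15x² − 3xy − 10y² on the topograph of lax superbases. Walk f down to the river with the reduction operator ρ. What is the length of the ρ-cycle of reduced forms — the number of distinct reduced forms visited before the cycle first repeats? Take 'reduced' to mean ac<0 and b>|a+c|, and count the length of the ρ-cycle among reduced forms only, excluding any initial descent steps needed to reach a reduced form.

D = 609, ⌊√D⌋ = 24
descent: ρ → (-10,23,2)  [lands on river]
river: ρ → (2,21,-21)
river: ρ → (-21,21,2)
river: ρ → (2,23,-10)
river: ρ → (-10,17,8)
river: ρ → (8,15,-12)
river: ρ → (-12,9,11)
river: ρ → (11,13,-10)
river: ρ → (-10,7,14)
river: ρ → (14,21,-3)
river: ρ → (-3,21,14)
river: ρ → (14,7,-10)
river: ρ → (-10,13,11)
river: ρ → (11,9,-12)
river: ρ → (-12,15,8)
river: ρ → (8,17,-10)
ρ-cycle length = 16 (tail of 1 descent step not counted)

16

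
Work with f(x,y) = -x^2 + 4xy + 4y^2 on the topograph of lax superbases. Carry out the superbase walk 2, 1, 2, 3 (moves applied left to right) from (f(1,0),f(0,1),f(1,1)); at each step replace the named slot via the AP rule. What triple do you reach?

start (-1,4,7) = (f(1,0),f(0,1),f(1,1))
replace slot 2: 2·((-1)+7) − 4 = 8 → (-1,8,7)
replace slot 1: 2·(8+7) − (-1) = 31 → (31,8,7)
replace slot 2: 2·(31+7) − 8 = 68 → (31,68,7)
replace slot 3: 2·(31+68) − 7 = 191 → (31,68,191)

31,68,191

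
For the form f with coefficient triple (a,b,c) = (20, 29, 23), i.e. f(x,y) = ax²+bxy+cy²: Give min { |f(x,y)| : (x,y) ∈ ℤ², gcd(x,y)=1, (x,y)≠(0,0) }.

translate: b→-11 (≡29 mod 40), so (20,29,23)→(20,-11,14)
flip: (20,-11,14)→(14,11,20)
reduced (well bottom): (14,11,20) with a≤c, −a<b≤a
well minimum = a = 14

14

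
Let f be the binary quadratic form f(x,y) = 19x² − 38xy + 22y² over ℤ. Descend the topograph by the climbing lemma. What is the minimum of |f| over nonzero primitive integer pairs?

translate: b→0 (≡-38 mod 38), so (19,-38,22)→(19,0,3)
flip: (19,0,3)→(3,0,19)
reduced (well bottom): (3,0,19) with a≤c, −a<b≤a
well minimum = a = 3

3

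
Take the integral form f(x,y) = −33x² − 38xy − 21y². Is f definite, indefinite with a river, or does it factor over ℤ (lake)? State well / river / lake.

D = b²−4ac = (-38)² − 4·(-33)·(-21) = -1328
D < 0 ⇒ definite ⇒ every region one sign ⇒ single well

well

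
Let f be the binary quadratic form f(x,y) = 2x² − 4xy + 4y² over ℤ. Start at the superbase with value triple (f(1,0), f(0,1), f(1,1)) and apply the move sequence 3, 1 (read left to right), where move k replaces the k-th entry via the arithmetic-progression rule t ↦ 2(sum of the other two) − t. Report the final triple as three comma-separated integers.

start (2,4,2) = (f(1,0),f(0,1),f(1,1))
replace slot 3: 2·(2+4) − 2 = 10 → (2,4,10)
replace slot 1: 2·(4+10) − 2 = 26 → (26,4,10)

26,4,10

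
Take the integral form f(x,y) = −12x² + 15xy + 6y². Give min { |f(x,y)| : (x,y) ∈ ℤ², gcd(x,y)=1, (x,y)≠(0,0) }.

river: ρ → (6,21,-3)
river: ρ → (-3,21,6)
river: ρ → (6,15,-12)
river: ρ → (-12,9,9)
river: ρ → (9,9,-12)
river: ρ → (-12,15,6)
closes: descent 0, river 6
min |a| on river = 3

3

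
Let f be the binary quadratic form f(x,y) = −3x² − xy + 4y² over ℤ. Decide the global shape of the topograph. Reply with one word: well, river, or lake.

D = b²−4ac = (-1)² − 4·(-3)·4 = 49
D = 7² is a perfect square ⇒ form factors over ℤ ⇒ lakes

lake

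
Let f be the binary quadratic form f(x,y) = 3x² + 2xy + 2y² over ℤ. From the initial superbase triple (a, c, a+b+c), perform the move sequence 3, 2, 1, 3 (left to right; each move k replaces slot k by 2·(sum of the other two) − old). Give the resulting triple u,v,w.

start (3,2,7) = (f(1,0),f(0,1),f(1,1))
replace slot 3: 2·(3+2) − 7 = 3 → (3,2,3)
replace slot 2: 2·(3+3) − 2 = 10 → (3,10,3)
replace slot 1: 2·(10+3) − 3 = 23 → (23,10,3)
replace slot 3: 2·(23+10) − 3 = 63 → (23,10,63)

23,10,63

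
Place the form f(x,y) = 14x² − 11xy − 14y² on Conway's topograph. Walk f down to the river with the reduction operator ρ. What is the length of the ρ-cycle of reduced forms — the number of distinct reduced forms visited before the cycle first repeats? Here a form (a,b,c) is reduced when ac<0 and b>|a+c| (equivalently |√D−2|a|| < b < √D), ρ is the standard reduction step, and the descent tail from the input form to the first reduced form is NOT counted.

D = 905, ⌊√D⌋ = 30
descent: ρ → (-14,11,14)  [lands on river]
river: ρ → (14,17,-11)
river: ρ → (-11,27,4)
river: ρ → (4,29,-4)
river: ρ → (-4,27,11)
river: ρ → (11,17,-14)
ρ-cycle length = 6 (tail of 1 descent step not counted)

6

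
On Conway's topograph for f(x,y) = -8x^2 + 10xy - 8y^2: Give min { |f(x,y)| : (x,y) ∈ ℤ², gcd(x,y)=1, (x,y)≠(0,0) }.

translate: b→6 (≡-10 mod 16), so (8,-10,8)→(8,6,6)
flip: (8,6,6)→(6,-6,8)
translate: b→6 (≡-6 mod 12), so (6,-6,8)→(6,6,8)
reduced (well bottom): (6,6,8) with a≤c, −a<b≤a
well minimum |f| = |-6| = 6 (negative-definite)

6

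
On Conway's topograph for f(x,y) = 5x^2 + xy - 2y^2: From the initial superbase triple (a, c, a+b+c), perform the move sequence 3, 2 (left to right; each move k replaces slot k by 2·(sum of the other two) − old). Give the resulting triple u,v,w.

start (5,-2,4) = (f(1,0),f(0,1),f(1,1))
replace slot 3: 2·(5+(-2)) − 4 = 2 → (5,-2,2)
replace slot 2: 2·(5+2) − (-2) = 16 → (5,16,2)

5,16,2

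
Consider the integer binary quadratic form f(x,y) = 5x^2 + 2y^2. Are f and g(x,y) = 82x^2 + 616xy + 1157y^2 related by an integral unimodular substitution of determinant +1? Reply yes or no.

D₁ = -40, D₂ = -40
f: flip: (5,0,2)→(2,0,5)
f: reduced (well bottom): (2,0,5) with a≤c, −a<b≤a
g: translate: b→-40 (≡616 mod 164), so (82,616,1157)→(82,-40,5)
g: flip: (82,-40,5)→(5,40,82)
g: translate: b→0 (≡40 mod 10), so (5,40,82)→(5,0,2)
g: flip: (5,0,2)→(2,0,5)
g: reduced (well bottom): (2,0,5) with a≤c, −a<b≤a
reduced forms (2, 0, 5) vs (2, 0, 5) ⇒ equivalent

yes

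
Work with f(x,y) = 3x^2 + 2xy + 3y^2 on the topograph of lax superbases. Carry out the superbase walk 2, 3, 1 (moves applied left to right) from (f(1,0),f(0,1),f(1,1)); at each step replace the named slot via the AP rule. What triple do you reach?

start (3,3,8) = (f(1,0),f(0,1),f(1,1))
replace slot 2: 2·(3+8) − 3 = 19 → (3,19,8)
replace slot 3: 2·(3+19) − 8 = 36 → (3,19,36)
replace slot 1: 2·(19+36) − 3 = 107 → (107,19,36)

107,19,36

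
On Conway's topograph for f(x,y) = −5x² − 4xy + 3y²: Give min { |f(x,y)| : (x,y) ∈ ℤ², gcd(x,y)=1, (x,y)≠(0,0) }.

descent: ρ → (3,4,-5)  [lands on river]
river: ρ → (-5,6,2)
river: ρ → (2,6,-5)
river: ρ → (-5,4,3)
river: ρ → (3,8,-1)
river: ρ → (-1,8,3)
closes: descent 1, river 6
min |a| on river = 1

1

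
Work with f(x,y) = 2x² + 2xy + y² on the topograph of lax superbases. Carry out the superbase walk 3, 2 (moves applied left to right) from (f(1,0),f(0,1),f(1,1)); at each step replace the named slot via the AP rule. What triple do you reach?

start (2,1,5) = (f(1,0),f(0,1),f(1,1))
replace slot 3: 2·(2+1) − 5 = 1 → (2,1,1)
replace slot 2: 2·(2+1) − 1 = 5 → (2,5,1)

2,5,1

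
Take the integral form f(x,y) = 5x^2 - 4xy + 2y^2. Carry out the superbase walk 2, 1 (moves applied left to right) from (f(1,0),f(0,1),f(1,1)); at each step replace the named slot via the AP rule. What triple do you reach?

start (5,2,3) = (f(1,0),f(0,1),f(1,1))
replace slot 2: 2·(5+3) − 2 = 14 → (5,14,3)
replace slot 1: 2·(14+3) − 5 = 29 → (29,14,3)

29,14,3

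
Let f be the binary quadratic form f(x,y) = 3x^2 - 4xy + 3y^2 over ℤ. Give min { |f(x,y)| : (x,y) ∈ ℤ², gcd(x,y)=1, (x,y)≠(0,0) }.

translate: b→2 (≡-4 mod 6), so (3,-4,3)→(3,2,2)
flip: (3,2,2)→(2,-2,3)
translate: b→2 (≡-2 mod 4), so (2,-2,3)→(2,2,3)
reduced (well bottom): (2,2,3) with a≤c, −a<b≤a
well minimum = a = 2

2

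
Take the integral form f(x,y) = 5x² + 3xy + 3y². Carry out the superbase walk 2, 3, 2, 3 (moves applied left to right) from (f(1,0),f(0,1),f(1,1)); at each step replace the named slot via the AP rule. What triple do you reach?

start (5,3,11) = (f(1,0),f(0,1),f(1,1))
replace slot 2: 2·(5+11) − 3 = 29 → (5,29,11)
replace slot 3: 2·(5+29) − 11 = 57 → (5,29,57)
replace slot 2: 2·(5+57) − 29 = 95 → (5,95,57)
replace slot 3: 2·(5+95) − 57 = 143 → (5,95,143)

5,95,143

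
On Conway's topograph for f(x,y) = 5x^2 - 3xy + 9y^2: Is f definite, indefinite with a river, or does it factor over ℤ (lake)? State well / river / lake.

D = b²−4ac = (-3)² − 4·5·9 = -171
D < 0 ⇒ definite ⇒ every region one sign ⇒ single well

well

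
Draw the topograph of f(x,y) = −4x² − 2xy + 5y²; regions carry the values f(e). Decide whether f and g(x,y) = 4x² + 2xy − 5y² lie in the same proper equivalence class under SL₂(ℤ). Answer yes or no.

D₁ = 84, D₂ = 84
river cycle of f (length 6): (5, 2, -4), (-4, 6, 3), (3, 6, -4), (-4, 2, 5), (5, 8, -1), (-1, 8, 5)
river cycle of g (length 6): (-5, 8, 1), (1, 8, -5), (-5, 2, 4), (4, 6, -3), (-3, 6, 4), (4, 2, -5)
cycles differ ⇒ inequivalent

no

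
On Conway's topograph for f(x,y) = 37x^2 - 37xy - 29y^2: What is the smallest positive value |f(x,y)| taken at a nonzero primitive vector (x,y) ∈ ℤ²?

descent: ρ → (-29,37,37)  [lands on river]
river: ρ → (37,37,-29)
river: ρ → (-29,21,45)
river: ρ → (45,69,-5)
river: ρ → (-5,71,31)
river: ρ → (31,53,-23)
river: ρ → (-23,39,45)
river: ρ → (45,51,-17)
river: ρ → (-17,51,45)
river: ρ → (45,39,-23)
river: ρ → (-23,53,31)
river: ρ → (31,71,-5)
river: ρ → (-5,69,45)
river: ρ → (45,21,-29)
closes: descent 1, river 14
min |a| on river = 5

5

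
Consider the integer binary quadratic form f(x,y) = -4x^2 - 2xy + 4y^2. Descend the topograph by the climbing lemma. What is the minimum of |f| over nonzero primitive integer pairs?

descent: ρ → (4,2,-4)  [lands on river]
river: ρ → (-4,6,2)
river: ρ → (2,6,-4)
river: ρ → (-4,2,4)
river: ρ → (4,6,-2)
river: ρ → (-2,6,4)
closes: descent 1, river 6
min |a| on river = 2

2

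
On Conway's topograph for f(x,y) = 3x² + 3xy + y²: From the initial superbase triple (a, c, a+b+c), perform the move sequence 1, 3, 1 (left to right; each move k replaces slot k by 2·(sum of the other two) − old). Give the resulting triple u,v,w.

start (3,1,7) = (f(1,0),f(0,1),f(1,1))
replace slot 1: 2·(1+7) − 3 = 13 → (13,1,7)
replace slot 3: 2·(13+1) − 7 = 21 → (13,1,21)
replace slot 1: 2·(1+21) − 13 = 31 → (31,1,21)

31,1,21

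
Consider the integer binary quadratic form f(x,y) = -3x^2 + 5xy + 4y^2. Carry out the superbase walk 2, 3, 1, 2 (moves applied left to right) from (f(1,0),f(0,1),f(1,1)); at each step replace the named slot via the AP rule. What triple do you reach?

start (-3,4,6) = (f(1,0),f(0,1),f(1,1))
replace slot 2: 2·((-3)+6) − 4 = 2 → (-3,2,6)
replace slot 3: 2·((-3)+2) − 6 = -8 → (-3,2,-8)
replace slot 1: 2·(2+(-8)) − (-3) = -9 → (-9,2,-8)
replace slot 2: 2·((-9)+(-8)) − 2 = -36 → (-9,-36,-8)

-9,-36,-8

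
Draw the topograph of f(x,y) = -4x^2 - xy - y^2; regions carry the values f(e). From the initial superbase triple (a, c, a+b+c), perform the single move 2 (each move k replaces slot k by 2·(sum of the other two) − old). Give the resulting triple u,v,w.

start (-4,-1,-6) = (f(1,0),f(0,1),f(1,1))
replace slot 2: 2·((-4)+(-6)) − (-1) = -19 → (-4,-19,-6)

-4,-19,-6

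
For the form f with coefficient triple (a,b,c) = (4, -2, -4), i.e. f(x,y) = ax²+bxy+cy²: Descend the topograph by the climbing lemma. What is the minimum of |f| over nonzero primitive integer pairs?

descent: ρ → (-4,2,4)  [lands on river]
river: ρ → (4,6,-2)
river: ρ → (-2,6,4)
river: ρ → (4,2,-4)
river: ρ → (-4,6,2)
river: ρ → (2,6,-4)
closes: descent 1, river 6
min |a| on river = 2

2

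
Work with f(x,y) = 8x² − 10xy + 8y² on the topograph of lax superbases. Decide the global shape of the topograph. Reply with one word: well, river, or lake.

D = b²−4ac = (-10)² − 4·8·8 = -156
D < 0 ⇒ definite ⇒ every region one sign ⇒ single well

well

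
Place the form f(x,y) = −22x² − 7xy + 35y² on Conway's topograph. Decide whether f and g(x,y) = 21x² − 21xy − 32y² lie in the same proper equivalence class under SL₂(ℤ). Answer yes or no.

D₁ = 3129, D₂ = 3129
river cycle of f (length 6): (-22, 37, 20), (20, 43, -16), (-16, 53, 5), (5, 47, -46), (-46, 45, 6), (6, 51, -22)
river cycle of g (length 8): (-32, 21, 21), (21, 21, -32), (-32, 43, 10), (10, 37, -44), (-44, 51, 3), (3, 51, -44), (-44, 37, 10), (10, 43, -32)
cycles differ ⇒ inequivalent

no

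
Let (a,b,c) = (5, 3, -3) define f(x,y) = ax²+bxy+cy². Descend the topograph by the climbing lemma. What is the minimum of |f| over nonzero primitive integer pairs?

river: ρ → (-3,3,5)
river: ρ → (5,7,-1)
river: ρ → (-1,7,5)
river: ρ → (5,3,-3)
closes: descent 0, river 4
min |a| on river = 1

1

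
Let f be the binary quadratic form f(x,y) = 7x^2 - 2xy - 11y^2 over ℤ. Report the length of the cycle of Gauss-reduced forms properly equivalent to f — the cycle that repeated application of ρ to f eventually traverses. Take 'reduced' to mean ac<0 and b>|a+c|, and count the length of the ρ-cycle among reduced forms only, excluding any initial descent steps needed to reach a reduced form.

D = 312, ⌊√D⌋ = 17
descent: ρ → (-11,2,7)
descent: ρ → (7,12,-6)  [lands on river]
river: ρ → (-6,12,7)
river: ρ → (7,16,-2)
river: ρ → (-2,16,7)
ρ-cycle length = 4 (tail of 2 descent steps not counted)

4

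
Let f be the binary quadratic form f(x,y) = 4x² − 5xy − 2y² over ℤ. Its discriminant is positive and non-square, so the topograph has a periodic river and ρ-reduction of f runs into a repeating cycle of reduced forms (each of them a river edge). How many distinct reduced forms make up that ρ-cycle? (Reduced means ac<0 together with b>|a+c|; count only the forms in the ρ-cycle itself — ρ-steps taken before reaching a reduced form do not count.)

D = 57, ⌊√D⌋ = 7
descent: ρ → (-2,5,4)  [lands on river]
river: ρ → (4,3,-3)
river: ρ → (-3,3,4)
river: ρ → (4,5,-2)
river: ρ → (-2,7,1)
river: ρ → (1,7,-2)
ρ-cycle length = 6 (tail of 1 descent step not counted)

6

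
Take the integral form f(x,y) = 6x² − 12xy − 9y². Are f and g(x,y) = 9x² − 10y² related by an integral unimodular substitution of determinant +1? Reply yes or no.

D₁ = 360, D₂ = 360
river cycle of f (length 6): (-9, 12, 6), (6, 12, -9), (-9, 6, 9), (9, 12, -6), (-6, 12, 9), (9, 6, -9)
river cycle of g (length 2): (9, 18, -1), (-1, 18, 9)
cycles differ ⇒ inequivalent

no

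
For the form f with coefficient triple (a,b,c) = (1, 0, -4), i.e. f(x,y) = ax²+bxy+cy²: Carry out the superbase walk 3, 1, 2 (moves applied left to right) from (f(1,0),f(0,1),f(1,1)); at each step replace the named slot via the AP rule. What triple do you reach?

start (1,-4,-3) = (f(1,0),f(0,1),f(1,1))
replace slot 3: 2·(1+(-4)) − (-3) = -3 → (1,-4,-3)
replace slot 1: 2·((-4)+(-3)) − 1 = -15 → (-15,-4,-3)
replace slot 2: 2·((-15)+(-3)) − (-4) = -32 → (-15,-32,-3)

-15,-32,-3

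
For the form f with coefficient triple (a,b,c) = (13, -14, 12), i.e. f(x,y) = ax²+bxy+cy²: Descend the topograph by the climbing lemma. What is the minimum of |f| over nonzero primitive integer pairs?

translate: b→12 (≡-14 mod 26), so (13,-14,12)→(13,12,11)
flip: (13,12,11)→(11,-12,13)
translate: b→10 (≡-12 mod 22), so (11,-12,13)→(11,10,12)
reduced (well bottom): (11,10,12) with a≤c, −a<b≤a
well minimum = a = 11

11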